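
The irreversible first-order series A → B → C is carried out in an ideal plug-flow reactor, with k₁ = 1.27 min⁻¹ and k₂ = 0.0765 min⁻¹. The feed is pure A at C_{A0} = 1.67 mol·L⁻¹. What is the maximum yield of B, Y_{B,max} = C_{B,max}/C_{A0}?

0.835

Evaluating C_B at τ_opt = ln(k₂/k₁)/(k₂−k₁) gives C_{B,max}/C_{A0} = (k₁/k₂)^[k₂/(k₂−k₁)].
= (1.27/0.0765)^(0.0765/(0.0765−1.27)) = (16.60)^(-0.06410) = 0.8352.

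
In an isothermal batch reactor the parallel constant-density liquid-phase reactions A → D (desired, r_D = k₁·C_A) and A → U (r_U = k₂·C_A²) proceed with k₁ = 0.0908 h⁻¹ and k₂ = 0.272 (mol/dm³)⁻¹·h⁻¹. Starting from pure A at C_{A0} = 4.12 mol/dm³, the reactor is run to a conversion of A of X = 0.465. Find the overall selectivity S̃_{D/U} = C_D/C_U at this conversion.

0.109

C_A = C_{A0}(1−X) = 2.204 mol/dm³.
Along a PFR/batch, dC_D/dC_A = −r_D/(r_D+r_U) = −k₁/(k₁+k₂·C_A).
Integrating from C_{A0} to C_A: C_D = (0.0908/0.272)·ln[(0.0908+0.272·4.12)/(0.0908+0.272·2.20)] = 0.3338·ln(1.211/0.6903) = 0.1877 mol/dm³.
C_U = (C_{A0}−C_A)−C_D = 1.728 mol/dm³; S̃_{D/U} = 0.1877/1.728 = 0.109.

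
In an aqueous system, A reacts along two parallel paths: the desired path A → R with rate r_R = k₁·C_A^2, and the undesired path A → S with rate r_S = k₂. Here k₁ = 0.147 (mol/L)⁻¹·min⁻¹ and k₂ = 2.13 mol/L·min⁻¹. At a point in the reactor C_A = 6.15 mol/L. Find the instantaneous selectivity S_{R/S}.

2.61

S_{R/S} = r_R/r_S = (k₁·C_A^2)/(k₂) = (k₁/k₂)·C_A^2.
= (0.147×6.150^2) / (2.13) = 5.560/2.130 = 2.61.
Since the desired path is higher order in A, keeping C_A high (PFR or concentrated feed) favours R.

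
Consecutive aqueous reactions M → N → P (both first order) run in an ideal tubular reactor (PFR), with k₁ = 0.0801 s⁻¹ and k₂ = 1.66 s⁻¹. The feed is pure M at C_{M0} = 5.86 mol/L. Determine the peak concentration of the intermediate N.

Evaluating C_N at τ_opt = ln(k₂/k₁)/(k₂−k₁) gives C_{N,max}/C_{M0} = (k₁/k₂)^[k₂/(k₂−k₁)].
= (0.0801/1.66)^(1.66/(1.66−0.0801)) = (0.04825)^(1.051) = 0.04138.
C_{N,max} = 0.04138×5.86 = 0.242 mol/L.

0.242 mol/L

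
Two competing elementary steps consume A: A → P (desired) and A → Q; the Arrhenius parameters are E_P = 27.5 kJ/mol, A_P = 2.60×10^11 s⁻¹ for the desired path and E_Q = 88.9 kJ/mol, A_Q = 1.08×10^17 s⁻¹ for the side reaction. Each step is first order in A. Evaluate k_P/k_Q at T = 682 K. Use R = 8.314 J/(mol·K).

k_P/k_Q = (A_P/A_Q)·exp[−(E_P−E_Q)/(RT)] = (A_P/A_Q)·exp[(E_Q−E_P)/(RT)].
(E_Q−E_P)/(RT) = (88.9−27.5)×10³/(8.314×682) = 61400/5670 = 10.83.
k_P/k_Q = (2.60×10^11/1.08×10^17)·exp(10.83) = 2.407×10^-6 × 50445 = 0.121.

0.121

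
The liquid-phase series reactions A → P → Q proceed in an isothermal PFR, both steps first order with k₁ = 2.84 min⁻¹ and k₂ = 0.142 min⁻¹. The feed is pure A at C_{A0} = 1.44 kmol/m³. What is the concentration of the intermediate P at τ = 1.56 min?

1.20 kmol/m³

Solving the coupled first-order balances gives C_P(τ) = [k₁/(k₂−k₁)]·C_{A0}·(e^(−k₁τ) − e^(−k₂τ)).
e^(−k₁τ) = e^(−2.84×1.56) = e^(−4.430) = 0.01191; e^(−k₂τ) = e^(−0.2215) = 0.8013.
C_P = 2.84×1.44/(0.142−2.84) × (0.01191−0.8013) = (-1.516)×(-0.7894) = 1.197 kmol/m³.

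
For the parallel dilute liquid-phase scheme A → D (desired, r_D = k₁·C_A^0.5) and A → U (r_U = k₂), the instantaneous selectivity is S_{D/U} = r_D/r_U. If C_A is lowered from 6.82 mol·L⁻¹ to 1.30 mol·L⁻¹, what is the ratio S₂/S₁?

0.437

S_{D/U} = (k₁/k₂)·C_A^0.5, so S₂/S₁ = (C_{A,2}/C_{A,1})^0.5.
= (1.30/6.82)^0.5 = (0.1906)^0.5 = 0.437.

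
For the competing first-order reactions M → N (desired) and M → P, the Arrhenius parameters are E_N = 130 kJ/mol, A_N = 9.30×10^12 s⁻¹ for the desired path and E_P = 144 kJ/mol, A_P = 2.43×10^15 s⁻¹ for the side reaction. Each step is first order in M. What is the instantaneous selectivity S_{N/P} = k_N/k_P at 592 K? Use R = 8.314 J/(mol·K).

0.0658

k_N/k_P = (A_N/A_P)·exp[−(E_N−E_P)/(RT)] = (A_N/A_P)·exp[(E_P−E_N)/(RT)].
(E_P−E_N)/(RT) = (144−130)×10³/(8.314×592) = 14000/4922 = 2.844.
k_N/k_P = (9.30×10^12/2.43×10^15)·exp(2.844) = 0.003827 × 17.19 = 0.0658.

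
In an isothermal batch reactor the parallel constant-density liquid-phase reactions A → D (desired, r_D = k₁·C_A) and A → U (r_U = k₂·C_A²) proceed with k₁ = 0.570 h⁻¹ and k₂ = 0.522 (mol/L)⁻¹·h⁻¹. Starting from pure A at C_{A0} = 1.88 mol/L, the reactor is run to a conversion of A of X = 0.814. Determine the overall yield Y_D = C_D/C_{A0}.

C_A = C_{A0}(1−X) = 0.3497 mol/L.
Along a PFR/batch, dC_D/dC_A = −r_D/(r_D+r_U) = −k₁/(k₁+k₂·C_A).
Integrating from C_{A0} to C_A: C_D = (0.570/0.522)·ln[(0.570+0.522·1.88)/(0.570+0.522·0.350)] = 1.092·ln(1.551/0.7525) = 0.7900 mol/L.
Y_D = C_D/C_{A0} = 0.7900/1.88 = 0.420.

0.420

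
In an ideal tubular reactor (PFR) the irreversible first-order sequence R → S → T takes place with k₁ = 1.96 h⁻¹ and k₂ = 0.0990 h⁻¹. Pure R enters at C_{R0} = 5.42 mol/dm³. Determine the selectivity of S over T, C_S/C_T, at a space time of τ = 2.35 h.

4.97

For first-order series with pure R initially, C_S(τ) = k₁C_{R0}/(k₂−k₁)·(e^(−k₁τ) − e^(−k₂τ)).
e^(−k₁τ) = e^(−1.96×2.35) = e^(−4.606) = 0.009992; e^(−k₂τ) = e^(−0.2327) = 0.7924.
C_S = 1.96×5.42/(0.0990−1.96) × (0.009992−0.7924) = (-5.708)×(-0.7824) = 4.466 mol/dm³.
C_R = C_{R0}e^(−k₁τ) = 0.05416 mol/dm³, so C_T = C_{R0}−C_R−C_S = 0.8994 mol/dm³; C_S/C_T = 4.97.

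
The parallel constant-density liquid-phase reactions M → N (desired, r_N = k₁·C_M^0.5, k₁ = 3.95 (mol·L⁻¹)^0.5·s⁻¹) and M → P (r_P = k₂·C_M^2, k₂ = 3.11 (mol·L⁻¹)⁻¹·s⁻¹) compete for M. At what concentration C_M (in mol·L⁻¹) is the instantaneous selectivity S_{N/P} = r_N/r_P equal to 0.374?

2.26 mol·L⁻¹

S_{N/P} = (k₁/k₂)·C_M^-1.5 ⇒ C_M = (S·k₂/k₁)^(1/(-1.5)).
= (0.374×3.11/3.95)^(-0.6667) = (0.2945)^(-0.6667) = 2.26 mol·L⁻¹.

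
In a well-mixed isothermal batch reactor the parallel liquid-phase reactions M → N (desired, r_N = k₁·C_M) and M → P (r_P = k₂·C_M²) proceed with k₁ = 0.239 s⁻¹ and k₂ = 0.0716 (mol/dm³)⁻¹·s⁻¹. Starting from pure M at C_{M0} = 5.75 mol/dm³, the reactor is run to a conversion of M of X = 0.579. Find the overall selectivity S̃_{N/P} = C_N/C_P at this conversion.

C_M = C_{M0}(1−X) = 2.421 mol/dm³.
Along a PFR/batch, dC_N/dC_M = −r_N/(r_N+r_P) = −k₁/(k₁+k₂·C_M).
Integrating from C_{M0} to C_M: C_N = (0.239/0.0716)·ln[(0.239+0.0716·5.75)/(0.239+0.0716·2.42)] = 3.338·ln(0.6507/0.4123) = 1.523 mol/dm³.
C_P = (C_{M0}−C_M)−C_N = 1.806 mol/dm³; S̃_{N/P} = 1.523/1.806 = 0.843.

0.843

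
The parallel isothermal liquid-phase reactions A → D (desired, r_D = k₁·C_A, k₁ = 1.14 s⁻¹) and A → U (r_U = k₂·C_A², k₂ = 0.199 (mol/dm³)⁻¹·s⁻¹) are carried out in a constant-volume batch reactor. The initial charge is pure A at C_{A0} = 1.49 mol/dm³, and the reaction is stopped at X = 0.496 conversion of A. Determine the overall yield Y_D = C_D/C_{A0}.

C_A = C_{A0}(1−X) = 0.7510 mol/dm³.
Along a PFR/batch, dC_D/dC_A = −r_D/(r_D+r_U) = −k₁/(k₁+k₂·C_A).
Integrating from C_{A0} to C_A: C_D = (1.14/0.199)·ln[(1.14+0.199·1.49)/(1.14+0.199·0.751)] = 5.729·ln(1.437/1.289) = 0.6187 mol/dm³.
Y_D = C_D/C_{A0} = 0.6187/1.49 = 0.415.

0.415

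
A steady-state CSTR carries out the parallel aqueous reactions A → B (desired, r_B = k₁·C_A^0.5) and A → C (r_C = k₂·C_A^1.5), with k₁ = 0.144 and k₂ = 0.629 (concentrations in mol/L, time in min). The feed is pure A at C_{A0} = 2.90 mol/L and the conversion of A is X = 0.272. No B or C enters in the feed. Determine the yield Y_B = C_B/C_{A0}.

Exit C_A = C_{A0}(1−X) = 2.90×0.728 = 2.111 mol/L.
Rates in a CSTR are evaluated at the outlet concentration: r_B = 0.144×2.111^0.5 = 0.2092, r_C = 0.629×2.111^1.5 = 1.929.
Fraction of consumed A going to B: r_B/(r_B+r_C) = 0.09783.
C_B = 0.09783·C_{A0}·X = 0.09783×2.90×0.272 = 0.0772 mol/L; Y_B = C_B/C_{A0} = 0.0266.

0.0266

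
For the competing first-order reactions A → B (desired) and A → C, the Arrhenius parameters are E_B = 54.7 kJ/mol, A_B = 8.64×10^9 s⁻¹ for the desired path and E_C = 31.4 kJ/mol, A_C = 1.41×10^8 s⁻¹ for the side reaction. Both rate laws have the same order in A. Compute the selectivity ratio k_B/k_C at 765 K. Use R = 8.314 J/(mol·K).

1.57

With equal orders, S_{B/C} = k_B/k_C = (A_B/A_C)·exp[(E_C−E_B)/(RT)].
(E_C−E_B)/(RT) = (31.4−54.7)×10³/(8.314×765) = -23300/6360 = -3.663.
k_B/k_C = (8.64×10^9/1.41×10^8)·exp(-3.663) = 61.28 × 0.02565 = 1.57.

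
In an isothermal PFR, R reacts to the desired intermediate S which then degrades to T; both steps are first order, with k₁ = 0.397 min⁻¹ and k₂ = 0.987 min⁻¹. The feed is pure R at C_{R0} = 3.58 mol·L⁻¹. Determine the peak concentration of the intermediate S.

Evaluating C_S at τ_opt = ln(k₂/k₁)/(k₂−k₁) gives C_{S,max}/C_{R0} = (k₁/k₂)^[k₂/(k₂−k₁)].
= (0.397/0.987)^(0.987/(0.987−0.397)) = (0.4022)^(1.673) = 0.2179.
C_{S,max} = 0.2179×3.58 = 0.780 mol·L⁻¹.

0.780 mol·L⁻¹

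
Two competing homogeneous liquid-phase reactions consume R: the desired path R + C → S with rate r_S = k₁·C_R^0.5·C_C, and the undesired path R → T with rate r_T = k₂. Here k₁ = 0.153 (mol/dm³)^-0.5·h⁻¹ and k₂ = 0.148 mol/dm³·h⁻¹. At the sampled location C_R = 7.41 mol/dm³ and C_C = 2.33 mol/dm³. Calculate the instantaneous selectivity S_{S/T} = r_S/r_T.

6.56

S_{S/T} = r_S/r_T = (k₁·C_R^0.5·C_C)/(k₂) = (k₁/k₂)·C_R^0.5·C_C.
= (0.153×7.410^0.5×2.330) / (0.148) = 0.9704/0.1480 = 6.56.
Since the desired path is higher order in R, keeping C_R high (PFR or concentrated feed) favours S.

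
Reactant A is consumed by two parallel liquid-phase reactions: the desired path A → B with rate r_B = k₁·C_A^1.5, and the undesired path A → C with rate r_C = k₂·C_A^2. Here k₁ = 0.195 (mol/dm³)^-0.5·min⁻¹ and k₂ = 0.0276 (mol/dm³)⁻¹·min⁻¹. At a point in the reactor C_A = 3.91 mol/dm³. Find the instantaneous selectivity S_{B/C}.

S_{B/C} = r_B/r_C = (k₁·C_A^1.5)/(k₂·C_A^2) = (k₁/k₂)·C_A^-0.5.
= (0.195×3.910^1.5) / (0.0276×3.910^2) = 1.508/0.4220 = 3.57.

3.57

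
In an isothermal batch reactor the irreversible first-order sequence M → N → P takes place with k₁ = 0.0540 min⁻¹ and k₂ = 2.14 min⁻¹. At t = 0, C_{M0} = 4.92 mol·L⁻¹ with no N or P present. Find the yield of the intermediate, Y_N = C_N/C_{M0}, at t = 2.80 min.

0.0222

Solving the coupled first-order balances gives C_N(t) = [k₁/(k₂−k₁)]·C_{M0}·(e^(−k₁t) − e^(−k₂t)).
e^(−k₁t) = e^(−0.0540×2.80) = e^(−0.1512) = 0.8597; e^(−k₂t) = e^(−5.992) = 0.002499.
C_N = 0.0540×4.92/(2.14−0.0540) × (0.8597−0.002499) = 0.1274×0.8572 = 0.1092 mol·L⁻¹.
Y_N = C_N/C_{M0} = 0.1092/4.92 = 0.0222.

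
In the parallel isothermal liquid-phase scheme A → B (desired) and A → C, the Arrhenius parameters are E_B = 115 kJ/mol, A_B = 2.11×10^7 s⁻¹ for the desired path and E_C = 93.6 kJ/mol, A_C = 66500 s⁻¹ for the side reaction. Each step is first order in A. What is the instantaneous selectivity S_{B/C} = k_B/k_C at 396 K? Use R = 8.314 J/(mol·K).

k_B/k_C = (A_B/A_C)·exp[−(E_B−E_C)/(RT)] = (A_B/A_C)·exp[(E_C−E_B)/(RT)].
(E_C−E_B)/(RT) = (93.6−115)×10³/(8.314×396) = -21400/3292 = -6.500.
k_B/k_C = (2.11×10^7/66500)·exp(-6.500) = 317.3 × 0.001504 = 0.477.
Since E_B > E_C, raising the temperature improves selectivity toward B.

0.477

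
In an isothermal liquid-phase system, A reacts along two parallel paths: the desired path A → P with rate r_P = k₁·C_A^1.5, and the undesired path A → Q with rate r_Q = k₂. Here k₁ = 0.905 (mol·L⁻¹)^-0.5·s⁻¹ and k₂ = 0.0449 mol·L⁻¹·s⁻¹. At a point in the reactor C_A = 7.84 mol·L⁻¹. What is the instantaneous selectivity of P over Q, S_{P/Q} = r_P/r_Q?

442

S_{P/Q} = r_P/r_Q = (k₁·C_A^1.5)/(k₂) = (k₁/k₂)·C_A^1.5.
= (0.905×7.840^1.5) / (0.0449) = 19.87/0.04490 = 442.
Since the desired path is higher order in A, keeping C_A high (PFR or concentrated feed) favours P.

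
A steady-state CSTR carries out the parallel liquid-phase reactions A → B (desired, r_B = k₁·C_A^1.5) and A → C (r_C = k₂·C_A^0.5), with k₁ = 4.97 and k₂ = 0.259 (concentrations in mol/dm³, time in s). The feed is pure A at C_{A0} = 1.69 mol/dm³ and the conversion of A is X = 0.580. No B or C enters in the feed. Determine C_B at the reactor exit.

0.913 mol/dm³

Exit C_A = C_{A0}(1−X) = 1.69×0.420 = 0.7098 mol/dm³.
Rates in a CSTR are evaluated at the outlet concentration: r_B = 4.97×0.7098^1.5 = 2.972, r_C = 0.259×0.7098^0.5 = 0.2182.
Fraction of consumed A going to B: r_B/(r_B+r_C) = 0.9316.
C_B = 0.9316·C_{A0}·X = 0.9316×1.69×0.580 = 0.913 mol/dm³.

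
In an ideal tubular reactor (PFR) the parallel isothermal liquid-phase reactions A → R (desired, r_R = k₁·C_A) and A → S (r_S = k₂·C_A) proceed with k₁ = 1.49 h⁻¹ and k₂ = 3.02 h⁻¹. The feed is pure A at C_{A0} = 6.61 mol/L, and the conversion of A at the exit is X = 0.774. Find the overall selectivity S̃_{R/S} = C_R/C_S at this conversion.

0.493

C_A = C_{A0}(1−X) = 1.494 mol/L.
Both paths are first order in A, so the instantaneous fraction to R is constant: dC_R/d(−C_A) = k₁/(k₁+k₂) = 0.3304.
C_R = 0.3304·(C_{A0}−C_A) = 0.3304×5.116 = 1.69 mol/L.
C_S = (C_{A0}−C_A)−C_R = 3.426 mol/L; S̃_{R/S} = 1.690/3.426 = 0.493.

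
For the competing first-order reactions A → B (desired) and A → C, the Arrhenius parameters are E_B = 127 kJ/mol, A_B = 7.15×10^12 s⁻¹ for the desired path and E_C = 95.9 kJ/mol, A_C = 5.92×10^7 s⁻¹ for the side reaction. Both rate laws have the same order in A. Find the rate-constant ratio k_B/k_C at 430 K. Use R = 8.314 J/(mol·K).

Since both paths have the same order in A, the concentration cancels and S_{B/C} = k_B/k_C = (A_B/A_C)·exp[(E_C−E_B)/(RT)].
(E_C−E_B)/(RT) = (95.9−127)×10³/(8.314×430) = -31100/3575 = -8.699.
k_B/k_C = (7.15×10^12/5.92×10^7)·exp(-8.699) = 1.208×10^5 × 1.667×10^-4 = 20.1.
Since E_B > E_C, raising the temperature improves selectivity toward B.

20.1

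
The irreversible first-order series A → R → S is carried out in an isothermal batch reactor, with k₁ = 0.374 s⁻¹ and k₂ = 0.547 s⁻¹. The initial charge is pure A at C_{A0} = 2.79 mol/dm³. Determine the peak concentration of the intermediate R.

0.839 mol/dm³

At the optimum, C_{R,max}/C_{A0} = (k₁/k₂)^[k₂/(k₂−k₁)].
= (0.374/0.547)^(0.547/(0.547−0.374)) = (0.6837)^(3.162) = 0.3006.
C_{R,max} = 0.3006×2.79 = 0.839 mol/dm³.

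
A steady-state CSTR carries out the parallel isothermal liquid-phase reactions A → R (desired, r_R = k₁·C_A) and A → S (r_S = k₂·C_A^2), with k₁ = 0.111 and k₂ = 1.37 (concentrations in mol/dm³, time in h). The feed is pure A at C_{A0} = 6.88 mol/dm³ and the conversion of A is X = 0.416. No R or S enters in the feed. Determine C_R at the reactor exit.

0.0566 mol/dm³

Exit C_A = C_{A0}(1−X) = 6.88×0.584 = 4.018 mol/dm³.
A CSTR operates uniformly at the exit composition, giving r_R = 0.4460 and r_S = 22.12 (each k·C_A^n at C_A = 4.018).
Fraction of consumed A going to R: r_R/(r_R+r_S) = 0.01977.
C_R = 0.01977·C_{A0}·X = 0.01977×6.88×0.416 = 0.0566 mol/dm³.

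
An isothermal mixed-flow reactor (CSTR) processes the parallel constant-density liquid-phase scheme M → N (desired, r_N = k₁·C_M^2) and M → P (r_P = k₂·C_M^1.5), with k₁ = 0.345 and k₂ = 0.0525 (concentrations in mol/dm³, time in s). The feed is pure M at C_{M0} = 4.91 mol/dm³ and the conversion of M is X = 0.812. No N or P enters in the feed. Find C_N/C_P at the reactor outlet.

6.31

Exit C_M = C_{M0}(1−X) = 4.91×0.188 = 0.9231 mol/dm³.
A CSTR operates uniformly at the exit composition, giving r_N = 0.2940 and r_P = 0.04656 (each k·C_M^n at C_M = 0.9231).
Overall selectivity = C_N/C_P = r_Nτ/(r_Pτ) = r_N/r_P = 6.31.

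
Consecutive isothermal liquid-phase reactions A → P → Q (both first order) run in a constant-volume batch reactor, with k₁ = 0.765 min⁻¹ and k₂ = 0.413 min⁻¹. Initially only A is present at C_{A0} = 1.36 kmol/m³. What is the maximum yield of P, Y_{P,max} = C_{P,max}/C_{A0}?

Evaluating C_P at t_opt = ln(k₂/k₁)/(k₂−k₁) gives C_{P,max}/C_{A0} = (k₁/k₂)^[k₂/(k₂−k₁)].
= (0.765/0.413)^(0.413/(0.413−0.765)) = (1.852)^(-1.173) = 0.4852.

0.485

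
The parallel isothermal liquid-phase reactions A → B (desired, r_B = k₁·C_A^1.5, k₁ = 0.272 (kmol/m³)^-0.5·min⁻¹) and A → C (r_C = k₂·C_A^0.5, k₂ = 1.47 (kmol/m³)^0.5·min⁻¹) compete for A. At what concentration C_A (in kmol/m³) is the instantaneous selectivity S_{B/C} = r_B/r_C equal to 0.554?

2.99 kmol/m³

S_{B/C} = (k₁/k₂)·C_A ⇒ C_A = S·k₂/k₁.
= 0.554×1.47/0.272 = 2.99 kmol/m³.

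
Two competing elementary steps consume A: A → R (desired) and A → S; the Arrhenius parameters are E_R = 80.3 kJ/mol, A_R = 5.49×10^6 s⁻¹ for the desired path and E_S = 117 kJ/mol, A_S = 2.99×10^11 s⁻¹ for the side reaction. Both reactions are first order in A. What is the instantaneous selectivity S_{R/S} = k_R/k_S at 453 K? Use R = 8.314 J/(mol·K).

0.313

Since both paths have the same order in A, the concentration cancels and S_{R/S} = k_R/k_S = (A_R/A_S)·exp[(E_S−E_R)/(RT)].
(E_S−E_R)/(RT) = (117−80.3)×10³/(8.314×453) = 36700/3766 = 9.744.
k_R/k_S = (5.49×10^6/2.99×10^11)·exp(9.744) = 1.836×10^-5 × 17059 = 0.313.
Since E_R < E_S, lowering the temperature improves selectivity toward R.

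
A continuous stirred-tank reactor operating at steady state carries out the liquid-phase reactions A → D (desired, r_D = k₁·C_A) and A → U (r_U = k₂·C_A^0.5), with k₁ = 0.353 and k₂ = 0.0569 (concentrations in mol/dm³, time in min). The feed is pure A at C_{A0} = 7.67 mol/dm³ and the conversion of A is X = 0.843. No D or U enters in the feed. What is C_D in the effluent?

Exit C_A = C_{A0}(1−X) = 7.67×0.157 = 1.204 mol/dm³.
In a CSTR the entire volume is at exit conditions, so r_D = 0.353×1.204 = 0.4251 and r_U = 0.0569×1.204^0.5 = 0.06244.
Fraction of consumed A going to D: r_D/(r_D+r_U) = 0.8719.
C_D = 0.8719·C_{A0}·X = 0.8719×7.67×0.843 = 5.64 mol/dm³.

5.64 mol/dm³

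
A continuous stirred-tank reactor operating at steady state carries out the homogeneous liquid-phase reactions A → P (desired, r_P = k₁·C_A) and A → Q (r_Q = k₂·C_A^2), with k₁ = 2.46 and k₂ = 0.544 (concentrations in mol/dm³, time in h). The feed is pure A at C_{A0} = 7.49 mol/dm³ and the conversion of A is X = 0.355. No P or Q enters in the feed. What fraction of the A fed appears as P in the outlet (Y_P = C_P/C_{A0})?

0.172

Exit C_A = C_{A0}(1−X) = 7.49×0.645 = 4.831 mol/dm³.
Rates in a CSTR are evaluated at the outlet concentration: r_P = 2.46×4.831 = 11.88, r_Q = 0.544×4.831^2 = 12.70.
Fraction of consumed A going to P: r_P/(r_P+r_Q) = 0.4835.
C_P = 0.4835·C_{A0}·X = 0.4835×7.49×0.355 = 1.29 mol/dm³; Y_P = C_P/C_{A0} = 0.172.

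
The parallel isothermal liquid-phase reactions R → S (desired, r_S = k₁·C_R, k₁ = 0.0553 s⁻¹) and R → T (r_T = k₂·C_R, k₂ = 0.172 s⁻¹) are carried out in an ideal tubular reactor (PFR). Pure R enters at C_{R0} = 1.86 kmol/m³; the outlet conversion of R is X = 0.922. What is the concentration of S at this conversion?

0.417 kmol/m³

C_R = C_{R0}(1−X) = 0.1451 kmol/m³.
Both paths are first order in R, so the instantaneous fraction to S is constant: dC_S/d(−C_R) = k₁/(k₁+k₂) = 0.2433.
C_S = 0.2433·(C_{R0}−C_R) = 0.2433×1.715 = 0.417 kmol/m³.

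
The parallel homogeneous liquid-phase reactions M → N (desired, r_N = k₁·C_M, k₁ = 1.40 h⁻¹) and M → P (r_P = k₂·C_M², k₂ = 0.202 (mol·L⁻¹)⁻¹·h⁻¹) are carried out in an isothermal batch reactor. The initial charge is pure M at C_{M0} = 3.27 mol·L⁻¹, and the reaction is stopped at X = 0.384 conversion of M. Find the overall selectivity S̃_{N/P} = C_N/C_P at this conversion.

2.64

C_M = C_{M0}(1−X) = 2.014 mol·L⁻¹.
Along a PFR/batch, dC_N/dC_M = −r_N/(r_N+r_P) = −k₁/(k₁+k₂·C_M).
Integrating from C_{M0} to C_M: C_N = (1.40/0.202)·ln[(1.40+0.202·3.27)/(1.40+0.202·2.01)] = 6.931·ln(2.061/1.807) = 0.9104 mol·L⁻¹.
C_P = (C_{M0}−C_M)−C_N = 0.3453 mol·L⁻¹; S̃_{N/P} = 0.9104/0.3453 = 2.64.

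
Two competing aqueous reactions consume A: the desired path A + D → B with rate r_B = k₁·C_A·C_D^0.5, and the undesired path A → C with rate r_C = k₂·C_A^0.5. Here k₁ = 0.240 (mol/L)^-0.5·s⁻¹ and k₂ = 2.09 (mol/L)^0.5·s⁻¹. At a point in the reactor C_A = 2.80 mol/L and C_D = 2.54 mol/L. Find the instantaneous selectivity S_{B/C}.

0.306

S_{B/C} = r_B/r_C = (k₁·C_A·C_D^0.5)/(k₂·C_A^0.5) = (k₁/k₂)·C_A^0.5·C_D^0.5.
= (0.240×2.800×2.540^0.5) / (2.09×2.800^0.5) = 1.071/3.497 = 0.306.
Since the desired path is higher order in A, keeping C_A high (PFR or concentrated feed) favours B.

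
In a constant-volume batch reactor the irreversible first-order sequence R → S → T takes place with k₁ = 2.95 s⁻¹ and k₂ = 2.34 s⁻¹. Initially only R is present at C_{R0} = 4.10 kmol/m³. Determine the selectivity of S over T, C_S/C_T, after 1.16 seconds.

For first-order series with pure R initially, C_S(t) = k₁C_{R0}/(k₂−k₁)·(e^(−k₁t) − e^(−k₂t)).
e^(−k₁t) = e^(−2.95×1.16) = e^(−3.422) = 0.03265; e^(−k₂t) = e^(−2.714) = 0.06624.
C_S = 2.95×4.10/(2.34−2.95) × (0.03265−0.06624) = (-19.83)×(-0.03360) = 0.6662 kmol/m³.
C_R = C_{R0}e^(−k₁t) = 0.1339 kmol/m³, so C_T = C_{R0}−C_R−C_S = 3.300 kmol/m³; C_S/C_T = 0.202.

0.202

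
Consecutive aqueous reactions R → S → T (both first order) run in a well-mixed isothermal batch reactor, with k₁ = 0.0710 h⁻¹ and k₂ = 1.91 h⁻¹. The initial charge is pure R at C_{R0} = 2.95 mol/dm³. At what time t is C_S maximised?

Setting dC_S/dt = 0 gives t_opt = ln(k₂/k₁)/(k₂−k₁).
= ln(1.91/0.0710)/(1.91−0.0710) = ln(26.90)/1.839 = 3.292/1.839 = 1.79 h.

1.79 h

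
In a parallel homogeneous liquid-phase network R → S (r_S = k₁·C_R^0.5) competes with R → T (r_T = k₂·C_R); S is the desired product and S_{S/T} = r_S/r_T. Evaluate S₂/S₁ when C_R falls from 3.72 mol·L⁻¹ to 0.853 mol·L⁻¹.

S_{S/T} = (k₁/k₂)·C_R^-0.5, so S₂/S₁ = (C_{R,2}/C_{R,1})^-0.5.
= (0.853/3.72)^(-0.5) = (0.2293)^(-0.5) = 2.09.

2.09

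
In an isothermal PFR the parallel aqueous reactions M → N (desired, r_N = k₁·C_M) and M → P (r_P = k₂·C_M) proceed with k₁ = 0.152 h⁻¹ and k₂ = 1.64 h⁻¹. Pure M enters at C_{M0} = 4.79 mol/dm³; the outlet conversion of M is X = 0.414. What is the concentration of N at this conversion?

0.168 mol/dm³

C_M = C_{M0}(1−X) = 2.807 mol/dm³.
Both paths are first order in M, so the instantaneous fraction to N is constant: dC_N/d(−C_M) = k₁/(k₁+k₂) = 0.08482.
C_N = 0.08482·(C_{M0}−C_M) = 0.08482×1.983 = 0.168 mol/dm³.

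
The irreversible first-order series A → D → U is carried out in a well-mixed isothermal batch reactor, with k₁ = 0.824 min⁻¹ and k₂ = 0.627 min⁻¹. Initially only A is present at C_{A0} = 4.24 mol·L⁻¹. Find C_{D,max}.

For a first-order series the maximum intermediate yield is C_{D,max}/C_{A0} = (k₁/k₂)^[k₂/(k₂−k₁)].
= (0.824/0.627)^(0.627/(0.627−0.824)) = (1.314)^(-3.183) = 0.4191.
C_{D,max} = 0.4191×4.24 = 1.78 mol·L⁻¹.

1.78 mol·L⁻¹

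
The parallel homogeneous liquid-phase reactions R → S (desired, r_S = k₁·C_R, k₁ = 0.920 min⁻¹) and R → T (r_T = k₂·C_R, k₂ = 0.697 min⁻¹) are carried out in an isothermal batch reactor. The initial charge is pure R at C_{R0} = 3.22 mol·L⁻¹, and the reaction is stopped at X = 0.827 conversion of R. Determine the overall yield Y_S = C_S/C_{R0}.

C_R = C_{R0}(1−X) = 0.5571 mol·L⁻¹.
Both paths are first order in R, so the instantaneous fraction to S is constant: dC_S/d(−C_R) = k₁/(k₁+k₂) = 0.5690.
C_S = 0.5690·(C_{R0}−C_R) = 0.5690×2.663 = 1.52 mol·L⁻¹.
Y_S = C_S/C_{R0} = 1.515/3.22 = 0.471.

0.471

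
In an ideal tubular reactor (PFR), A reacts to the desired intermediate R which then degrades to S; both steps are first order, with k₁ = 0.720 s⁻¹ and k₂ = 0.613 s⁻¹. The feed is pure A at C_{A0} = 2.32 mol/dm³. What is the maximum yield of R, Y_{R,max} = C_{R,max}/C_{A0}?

For a first-order series the maximum intermediate yield is C_{R,max}/C_{A0} = (k₁/k₂)^[k₂/(k₂−k₁)].
= (0.720/0.613)^(0.613/(0.613−0.720)) = (1.175)^(-5.729) = 0.3978.

0.398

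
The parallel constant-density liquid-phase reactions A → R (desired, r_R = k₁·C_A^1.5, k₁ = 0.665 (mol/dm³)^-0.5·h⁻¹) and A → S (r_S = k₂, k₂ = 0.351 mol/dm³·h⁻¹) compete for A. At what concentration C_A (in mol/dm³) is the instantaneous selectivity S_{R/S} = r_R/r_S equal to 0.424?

S_{R/S} = (k₁/k₂)·C_A^1.5 ⇒ C_A = (S·k₂/k₁)^(1/1.5).
= (0.424×0.351/0.665)^(0.6667) = (0.2238)^(0.6667) = 0.369 mol/dm³.

0.369 mol/dm³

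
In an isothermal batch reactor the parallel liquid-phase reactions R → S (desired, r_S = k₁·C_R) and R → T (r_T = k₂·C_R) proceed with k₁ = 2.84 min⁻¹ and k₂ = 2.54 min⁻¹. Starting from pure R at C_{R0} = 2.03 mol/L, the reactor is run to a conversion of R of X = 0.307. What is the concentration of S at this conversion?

0.329 mol/L

C_R = C_{R0}(1−X) = 1.407 mol/L.
Both paths are first order in R, so the instantaneous fraction to S is constant: dC_S/d(−C_R) = k₁/(k₁+k₂) = 0.5279.
C_S = 0.5279·(C_{R0}−C_R) = 0.5279×0.6232 = 0.329 mol/L.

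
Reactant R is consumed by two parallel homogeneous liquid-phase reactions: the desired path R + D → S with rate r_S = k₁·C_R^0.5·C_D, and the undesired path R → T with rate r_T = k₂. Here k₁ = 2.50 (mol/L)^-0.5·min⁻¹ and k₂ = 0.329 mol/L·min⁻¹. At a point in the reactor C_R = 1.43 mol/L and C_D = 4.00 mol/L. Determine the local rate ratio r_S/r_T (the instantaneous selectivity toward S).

S_{S/T} = r_S/r_T = (k₁·C_R^0.5·C_D)/(k₂) = (k₁/k₂)·C_R^0.5·C_D.
= (2.50×1.430^0.5×4.000) / (0.329) = 11.96/0.3290 = 36.3.

36.3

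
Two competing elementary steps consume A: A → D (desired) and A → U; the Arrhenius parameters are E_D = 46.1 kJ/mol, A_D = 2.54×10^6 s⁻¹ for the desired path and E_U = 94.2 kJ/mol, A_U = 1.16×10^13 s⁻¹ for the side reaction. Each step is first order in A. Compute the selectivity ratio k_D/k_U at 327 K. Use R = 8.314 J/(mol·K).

Since both paths have the same order in A, the concentration cancels and S_{D/U} = k_D/k_U = (A_D/A_U)·exp[(E_U−E_D)/(RT)].
(E_U−E_D)/(RT) = (94.2−46.1)×10³/(8.314×327) = 48100/2719 = 17.69.
k_D/k_U = (2.54×10^6/1.16×10^13)·exp(17.69) = 2.190×10^-7 × 4.827×10^7 = 10.6.

10.6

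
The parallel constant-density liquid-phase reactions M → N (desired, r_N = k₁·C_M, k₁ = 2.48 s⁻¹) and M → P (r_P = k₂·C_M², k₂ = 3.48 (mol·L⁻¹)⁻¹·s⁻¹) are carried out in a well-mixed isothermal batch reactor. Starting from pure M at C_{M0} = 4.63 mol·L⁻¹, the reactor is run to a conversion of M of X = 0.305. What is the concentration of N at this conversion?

0.219 mol·L⁻¹

C_M = C_{M0}(1−X) = 3.218 mol·L⁻¹.
Along a PFR/batch, dC_N/dC_M = −r_N/(r_N+r_P) = −k₁/(k₁+k₂·C_M).
Integrating from C_{M0} to C_M: C_N = (2.48/3.48)·ln[(2.48+3.48·4.63)/(2.48+3.48·3.22)] = 0.7126·ln(18.59/13.68) = 0.2187 mol·L⁻¹.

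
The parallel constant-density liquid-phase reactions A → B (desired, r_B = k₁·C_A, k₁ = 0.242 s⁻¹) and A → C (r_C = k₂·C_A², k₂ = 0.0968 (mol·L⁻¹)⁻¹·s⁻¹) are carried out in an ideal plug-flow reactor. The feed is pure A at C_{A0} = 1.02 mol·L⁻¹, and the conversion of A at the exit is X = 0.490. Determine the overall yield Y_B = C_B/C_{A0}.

C_A = C_{A0}(1−X) = 0.5202 mol·L⁻¹.
Along a PFR/batch, dC_B/dC_A = −r_B/(r_B+r_C) = −k₁/(k₁+k₂·C_A).
Integrating from C_{A0} to C_A: C_B = (0.242/0.0968)·ln[(0.242+0.0968·1.02)/(0.242+0.0968·0.520)] = 2.500·ln(0.3407/0.2924) = 0.3828 mol·L⁻¹.
Y_B = C_B/C_{A0} = 0.3828/1.02 = 0.375.

0.375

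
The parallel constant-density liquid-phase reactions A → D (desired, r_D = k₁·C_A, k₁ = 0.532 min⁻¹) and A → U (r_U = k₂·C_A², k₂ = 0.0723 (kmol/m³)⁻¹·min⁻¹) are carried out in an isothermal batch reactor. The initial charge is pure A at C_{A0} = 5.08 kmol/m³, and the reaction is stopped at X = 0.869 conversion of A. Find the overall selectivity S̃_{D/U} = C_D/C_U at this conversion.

C_A = C_{A0}(1−X) = 0.6655 kmol/m³.
Along a PFR/batch, dC_D/dC_A = −r_D/(r_D+r_U) = −k₁/(k₁+k₂·C_A).
Integrating from C_{A0} to C_A: C_D = (0.532/0.0723)·ln[(0.532+0.0723·5.08)/(0.532+0.0723·0.665)] = 7.358·ln(0.8993/0.5801) = 3.226 kmol/m³.
C_U = (C_{A0}−C_A)−C_D = 1.189 kmol/m³; S̃_{D/U} = 3.226/1.189 = 2.71.

2.71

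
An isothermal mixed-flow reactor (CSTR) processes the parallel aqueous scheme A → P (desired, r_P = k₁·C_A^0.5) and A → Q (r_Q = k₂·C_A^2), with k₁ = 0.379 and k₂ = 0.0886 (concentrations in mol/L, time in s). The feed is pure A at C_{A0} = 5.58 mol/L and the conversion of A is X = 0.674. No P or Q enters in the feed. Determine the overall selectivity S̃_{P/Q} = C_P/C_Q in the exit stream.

Exit C_A = C_{A0}(1−X) = 5.58×0.326 = 1.819 mol/L.
In a CSTR the entire volume is at exit conditions, so r_P = 0.379×1.819^0.5 = 0.5112 and r_Q = 0.0886×1.819^2 = 0.2932.
Overall selectivity = C_P/C_Q = r_Pτ/(r_Qτ) = r_P/r_Q = 1.74.

1.74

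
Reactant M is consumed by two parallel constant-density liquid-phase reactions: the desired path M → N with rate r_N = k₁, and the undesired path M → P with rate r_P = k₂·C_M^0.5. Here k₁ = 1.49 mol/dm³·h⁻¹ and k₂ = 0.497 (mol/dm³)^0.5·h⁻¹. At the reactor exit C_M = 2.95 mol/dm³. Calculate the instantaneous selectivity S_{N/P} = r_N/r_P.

S_{N/P} = r_N/r_P = (k₁)/(k₂·C_M^0.5) = (k₁/k₂)·C_M^-0.5.
= (1.49) / (0.497×2.950^0.5) = 1.490/0.8536 = 1.75.

1.75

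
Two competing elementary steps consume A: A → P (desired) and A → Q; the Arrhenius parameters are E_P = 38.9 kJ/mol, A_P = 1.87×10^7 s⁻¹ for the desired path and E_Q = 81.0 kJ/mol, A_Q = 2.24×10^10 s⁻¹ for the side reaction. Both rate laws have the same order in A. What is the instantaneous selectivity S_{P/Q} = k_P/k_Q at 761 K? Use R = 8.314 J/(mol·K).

0.648

Since both paths have the same order in A, the concentration cancels and S_{P/Q} = k_P/k_Q = (A_P/A_Q)·exp[(E_Q−E_P)/(RT)].
(E_Q−E_P)/(RT) = (81.0−38.9)×10³/(8.314×761) = 42100/6327 = 6.654.
k_P/k_Q = (1.87×10^7/2.24×10^10)·exp(6.654) = 8.348×10^-4 × 775.9 = 0.648.
Since E_P < E_Q, lowering the temperature improves selectivity toward P.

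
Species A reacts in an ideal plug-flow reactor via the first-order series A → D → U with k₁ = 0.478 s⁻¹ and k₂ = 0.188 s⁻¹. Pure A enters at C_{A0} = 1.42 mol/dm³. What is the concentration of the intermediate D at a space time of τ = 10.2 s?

0.326 mol/dm³

For first-order series with pure A initially, C_D(τ) = k₁C_{A0}/(k₂−k₁)·(e^(−k₁τ) − e^(−k₂τ)).
e^(−k₁τ) = e^(−0.478×10.2) = e^(−4.876) = 0.007631; e^(−k₂τ) = e^(−1.918) = 0.1470.
C_D = 0.478×1.42/(0.188−0.478) × (0.007631−0.1470) = (-2.341)×(-0.1393) = 0.3261 mol/dm³.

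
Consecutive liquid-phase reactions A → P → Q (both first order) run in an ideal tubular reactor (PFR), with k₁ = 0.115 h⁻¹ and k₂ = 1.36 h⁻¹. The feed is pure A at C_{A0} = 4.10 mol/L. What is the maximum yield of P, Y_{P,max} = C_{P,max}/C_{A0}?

0.0673

Evaluating C_P at τ_opt = ln(k₂/k₁)/(k₂−k₁) gives C_{P,max}/C_{A0} = (k₁/k₂)^[k₂/(k₂−k₁)].
= (0.115/1.36)^(1.36/(1.36−0.115)) = (0.08456)^(1.092) = 0.06731.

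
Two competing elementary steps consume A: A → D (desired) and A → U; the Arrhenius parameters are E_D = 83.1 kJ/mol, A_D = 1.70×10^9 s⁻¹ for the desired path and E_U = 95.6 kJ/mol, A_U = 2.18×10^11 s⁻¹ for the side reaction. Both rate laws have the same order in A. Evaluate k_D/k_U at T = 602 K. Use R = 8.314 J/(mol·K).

0.0948

With equal orders, S_{D/U} = k_D/k_U = (A_D/A_U)·exp[(E_U−E_D)/(RT)].
(E_U−E_D)/(RT) = (95.6−83.1)×10³/(8.314×602) = 12500/5005 = 2.497.
k_D/k_U = (1.70×10^9/2.18×10^11)·exp(2.497) = 0.007798 × 12.15 = 0.0948.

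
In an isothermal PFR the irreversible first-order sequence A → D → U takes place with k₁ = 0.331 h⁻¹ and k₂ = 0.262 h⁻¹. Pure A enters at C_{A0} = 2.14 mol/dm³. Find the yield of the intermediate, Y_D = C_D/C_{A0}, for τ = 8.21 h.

For first-order series with pure A initially, C_D(τ) = k₁C_{A0}/(k₂−k₁)·(e^(−k₁τ) − e^(−k₂τ)).
e^(−k₁τ) = e^(−0.331×8.21) = e^(−2.718) = 0.06604; e^(−k₂τ) = e^(−2.151) = 0.1164.
C_D = 0.331×2.14/(0.262−0.331) × (0.06604−0.1164) = (-10.27)×(-0.05033) = 0.5166 mol/dm³.
Y_D = C_D/C_{A0} = 0.5166/2.14 = 0.241.

0.241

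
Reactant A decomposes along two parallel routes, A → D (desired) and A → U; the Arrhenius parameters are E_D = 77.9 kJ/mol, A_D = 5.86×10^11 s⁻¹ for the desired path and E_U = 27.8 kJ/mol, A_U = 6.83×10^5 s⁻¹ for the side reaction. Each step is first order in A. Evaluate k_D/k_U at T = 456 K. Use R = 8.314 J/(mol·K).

1.56

With equal orders, S_{D/U} = k_D/k_U = (A_D/A_U)·exp[(E_U−E_D)/(RT)].
(E_U−E_D)/(RT) = (27.8−77.9)×10³/(8.314×456) = -50100/3791 = -13.21.
k_D/k_U = (5.86×10^11/6.83×10^5)·exp(-13.21) = 8.580×10^5 × 1.823×10^-6 = 1.56.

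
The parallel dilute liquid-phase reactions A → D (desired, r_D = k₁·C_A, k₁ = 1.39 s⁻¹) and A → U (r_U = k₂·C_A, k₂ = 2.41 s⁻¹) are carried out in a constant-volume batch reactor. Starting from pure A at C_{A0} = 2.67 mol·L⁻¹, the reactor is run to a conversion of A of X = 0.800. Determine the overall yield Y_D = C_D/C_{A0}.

0.293

C_A = C_{A0}(1−X) = 0.5340 mol·L⁻¹.
Both paths are first order in A, so the instantaneous fraction to D is constant: dC_D/d(−C_A) = k₁/(k₁+k₂) = 0.3658.
C_D = 0.3658·(C_{A0}−C_A) = 0.3658×2.136 = 0.781 mol·L⁻¹.
Y_D = C_D/C_{A0} = 0.7813/2.67 = 0.293.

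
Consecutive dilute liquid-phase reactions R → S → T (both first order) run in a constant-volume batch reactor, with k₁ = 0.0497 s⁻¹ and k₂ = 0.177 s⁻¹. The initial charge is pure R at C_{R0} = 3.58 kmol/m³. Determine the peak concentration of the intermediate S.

0.612 kmol/m³

Evaluating C_S at t_opt = ln(k₂/k₁)/(k₂−k₁) gives C_{S,max}/C_{R0} = (k₁/k₂)^[k₂/(k₂−k₁)].
= (0.0497/0.177)^(0.177/(0.177−0.0497)) = (0.2808)^(1.390) = 0.1710.
C_{S,max} = 0.1710×3.58 = 0.612 kmol/m³.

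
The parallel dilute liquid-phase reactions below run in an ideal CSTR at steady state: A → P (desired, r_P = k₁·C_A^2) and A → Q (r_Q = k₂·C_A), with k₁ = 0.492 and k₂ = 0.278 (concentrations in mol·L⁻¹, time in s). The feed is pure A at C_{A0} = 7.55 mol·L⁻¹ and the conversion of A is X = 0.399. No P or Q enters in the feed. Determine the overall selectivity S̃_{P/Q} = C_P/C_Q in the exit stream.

Exit C_A = C_{A0}(1−X) = 7.55×0.601 = 4.538 mol·L⁻¹.
Rates in a CSTR are evaluated at the outlet concentration: r_P = 0.492×4.538^2 = 10.13, r_Q = 0.278×4.538 = 1.261.
Overall selectivity = C_P/C_Q = r_Pτ/(r_Qτ) = r_P/r_Q = 8.03.

8.03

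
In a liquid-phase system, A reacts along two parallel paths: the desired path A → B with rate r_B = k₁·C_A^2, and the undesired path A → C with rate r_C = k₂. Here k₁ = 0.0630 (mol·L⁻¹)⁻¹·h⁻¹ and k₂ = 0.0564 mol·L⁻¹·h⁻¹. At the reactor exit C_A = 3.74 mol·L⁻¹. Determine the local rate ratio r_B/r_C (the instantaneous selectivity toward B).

S_{B/C} = r_B/r_C = (k₁·C_A^2)/(k₂) = (k₁/k₂)·C_A^2.
= (0.0630×3.740^2) / (0.0564) = 0.8812/0.05640 = 15.6.

15.6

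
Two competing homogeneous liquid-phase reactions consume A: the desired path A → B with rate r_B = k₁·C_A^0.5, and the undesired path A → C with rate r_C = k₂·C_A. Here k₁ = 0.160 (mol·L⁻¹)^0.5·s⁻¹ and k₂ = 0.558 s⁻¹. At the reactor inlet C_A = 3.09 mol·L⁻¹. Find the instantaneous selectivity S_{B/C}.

S_{B/C} = r_B/r_C = (k₁·C_A^0.5)/(k₂·C_A) = (k₁/k₂)·C_A^-0.5.
= (0.160×3.090^0.5) / (0.558×3.090) = 0.2813/1.724 = 0.163.

0.163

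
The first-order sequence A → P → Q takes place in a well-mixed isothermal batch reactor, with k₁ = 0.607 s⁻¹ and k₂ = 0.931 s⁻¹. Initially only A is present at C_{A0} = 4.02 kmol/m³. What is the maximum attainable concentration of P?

At the optimum, C_{P,max}/C_{A0} = (k₁/k₂)^[k₂/(k₂−k₁)].
= (0.607/0.931)^(0.931/(0.931−0.607)) = (0.6520)^(2.873) = 0.2926.
C_{P,max} = 0.2926×4.02 = 1.18 kmol/m³.

1.18 kmol/m³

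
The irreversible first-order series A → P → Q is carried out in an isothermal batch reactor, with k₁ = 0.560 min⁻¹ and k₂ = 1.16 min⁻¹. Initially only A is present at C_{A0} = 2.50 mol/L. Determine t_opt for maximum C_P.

1.21 min

The intermediate peaks when r₁ = r₂, i.e. k₁e^(−k₁t) = k₂e^(−k₂t), giving t_opt = ln(k₂/k₁)/(k₂−k₁).
= ln(1.16/0.560)/(1.16−0.560) = ln(2.071)/0.6000 = 0.7282/0.6000 = 1.21 min.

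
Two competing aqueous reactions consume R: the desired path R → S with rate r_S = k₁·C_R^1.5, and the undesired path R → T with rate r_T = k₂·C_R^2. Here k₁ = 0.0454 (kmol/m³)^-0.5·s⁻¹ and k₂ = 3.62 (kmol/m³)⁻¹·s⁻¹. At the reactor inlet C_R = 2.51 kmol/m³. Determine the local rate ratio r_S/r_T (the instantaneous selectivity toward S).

0.00792

S_{S/T} = r_S/r_T = (k₁·C_R^1.5)/(k₂·C_R^2) = (k₁/k₂)·C_R^-0.5.
= (0.0454×2.510^1.5) / (3.62×2.510^2) = 0.1805/22.81 = 0.00792.
The undesired path is higher order in R, so low C_R (CSTR or dilute feed) favours S.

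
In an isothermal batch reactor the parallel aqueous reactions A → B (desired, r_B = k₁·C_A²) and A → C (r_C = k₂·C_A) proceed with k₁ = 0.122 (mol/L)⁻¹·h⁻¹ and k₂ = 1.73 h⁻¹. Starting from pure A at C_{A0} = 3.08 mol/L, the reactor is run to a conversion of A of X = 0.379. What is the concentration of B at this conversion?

0.174 mol/L

C_A = C_{A0}(1−X) = 1.913 mol/L.
Along a PFR/batch, dC_C/dC_A = −r_C/(r_B+r_C) = −k₂/(k₂+k₁·C_A).
Integrating from C_{A0} to C_A: C_C = (1.73/0.122)·ln[(1.73+0.122·3.08)/(1.73+0.122·1.91)] = 14.18·ln(2.106/1.963) = 0.9930 mol/L.
Then C_B = (C_{A0}−C_A) − C_C = 1.167 − 0.9930 = 0.1743 mol/L.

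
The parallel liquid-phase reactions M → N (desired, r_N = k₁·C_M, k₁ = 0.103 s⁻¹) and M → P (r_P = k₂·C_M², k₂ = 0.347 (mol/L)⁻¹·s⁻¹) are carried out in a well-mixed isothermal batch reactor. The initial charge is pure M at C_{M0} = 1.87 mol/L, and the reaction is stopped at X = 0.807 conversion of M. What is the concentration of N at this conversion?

0.354 mol/L

C_M = C_{M0}(1−X) = 0.3609 mol/L.
Along a PFR/batch, dC_N/dC_M = −r_N/(r_N+r_P) = −k₁/(k₁+k₂·C_M).
Integrating from C_{M0} to C_M: C_N = (0.103/0.347)·ln[(0.103+0.347·1.87)/(0.103+0.347·0.361)] = 0.2968·ln(0.7519/0.2282) = 0.3539 mol/L.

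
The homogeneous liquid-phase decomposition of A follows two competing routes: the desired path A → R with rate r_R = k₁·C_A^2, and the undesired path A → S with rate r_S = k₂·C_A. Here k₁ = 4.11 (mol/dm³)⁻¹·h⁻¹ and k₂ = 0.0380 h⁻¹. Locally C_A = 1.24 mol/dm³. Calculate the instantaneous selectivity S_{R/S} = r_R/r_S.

134

S_{R/S} = r_R/r_S = (k₁·C_A^2)/(k₂·C_A) = (k₁/k₂)·C_A.
= (4.11×1.240^2) / (0.0380×1.240) = 6.320/0.04712 = 134.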